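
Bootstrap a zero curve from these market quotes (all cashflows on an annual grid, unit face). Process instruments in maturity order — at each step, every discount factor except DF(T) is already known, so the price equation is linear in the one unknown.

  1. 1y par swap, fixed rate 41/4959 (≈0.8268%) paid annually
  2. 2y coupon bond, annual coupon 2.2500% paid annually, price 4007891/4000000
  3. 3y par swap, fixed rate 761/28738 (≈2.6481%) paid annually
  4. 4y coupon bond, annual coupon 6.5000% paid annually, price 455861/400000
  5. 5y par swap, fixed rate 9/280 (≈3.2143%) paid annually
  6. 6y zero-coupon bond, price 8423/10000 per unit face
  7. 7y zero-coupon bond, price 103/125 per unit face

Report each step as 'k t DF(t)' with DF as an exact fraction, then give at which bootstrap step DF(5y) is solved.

1 1 4959/5000
2 2 9581/10000
3 3 9239/10000
4 4 8947/10000
5 5 1703/2000
6 6 8423/10000
7 7 103/125
DF(5y) is solved at step 5

step 1 [1y] swap r/1=41/4959: DF=(1 − 41/4959·(0))/(1+41/4959) = 4959/5000 ≈ 0.991800
step 2 [2y] bond c/1=9/400: DF=(4007891/4000000 − 9/400·(0.991800))/(1+9/400) = 9581/10000 ≈ 0.958100
step 3 [3y] swap r/1=761/28738: DF=(1 − 761/28738·(0.991800+0.958100))/(1+761/28738) = 9239/10000 ≈ 0.923900
step 4 [4y] bond c/1=13/200: DF=(455861/400000 − 13/200·(0.991800+0.958100+0.923900))/(1+13/200) = 8947/10000 ≈ 0.894700
step 5 [5y] swap r/1=9/280: DF=(1 − 9/280·(0.991800+0.958100+0.923900+0.894700))/(1+9/280) = 1703/2000 ≈ 0.851500
step 6 [6y] zero: DF = P = 8423/10000 ≈ 0.842300
step 7 [7y] zero: DF = P = 103/125 ≈ 0.824000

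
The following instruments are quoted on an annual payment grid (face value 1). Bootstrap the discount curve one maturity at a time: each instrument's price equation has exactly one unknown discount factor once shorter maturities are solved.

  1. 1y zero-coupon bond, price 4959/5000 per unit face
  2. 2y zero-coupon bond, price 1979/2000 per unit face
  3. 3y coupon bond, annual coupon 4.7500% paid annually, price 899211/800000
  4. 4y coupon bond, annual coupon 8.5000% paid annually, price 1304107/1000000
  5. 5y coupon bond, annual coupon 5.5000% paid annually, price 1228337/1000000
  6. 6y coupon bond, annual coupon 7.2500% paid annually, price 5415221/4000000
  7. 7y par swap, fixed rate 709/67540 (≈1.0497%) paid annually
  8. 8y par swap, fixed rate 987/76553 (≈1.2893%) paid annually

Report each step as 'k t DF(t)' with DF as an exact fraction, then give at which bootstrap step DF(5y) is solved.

step 1 [1y] zero: DF = P = 4959/5000 ≈ 0.991800
step 2 [2y] zero: DF = P = 1979/2000 ≈ 0.989500
step 3 [3y] bond c/1=19/400: DF=(899211/800000 − 19/400·(0.991800+0.989500))/(1+19/400) = 1229/1250 ≈ 0.983200
step 4 [4y] bond c/1=17/200: DF=(1304107/1000000 − 17/200·(0.991800+0.989500+0.983200))/(1+17/200) = 9697/10000 ≈ 0.969700
step 5 [5y] bond c/1=11/200: DF=(1228337/1000000 − 11/200·(0.991800+0.989500+0.983200+0.969700))/(1+11/200) = 1199/1250 ≈ 0.959200
step 6 [6y] bond c/1=29/400: DF=(5415221/4000000 − 29/400·(0.991800+0.989500+0.983200+0.969700+0.959200))/(1+29/400) = 1863/2000 ≈ 0.931500
step 7 [7y] swap r/1=709/67540: DF=(1 − 709/67540·(0.991800+0.989500+0.983200+0.969700+0.959200+0.931500))/(1+709/67540) = 9291/10000 ≈ 0.929100
step 8 [8y] swap r/1=987/76553: DF=(1 − 987/76553·(0.991800+0.989500+0.983200+0.969700+0.959200+0.931500+0.929100))/(1+987/76553) = 9013/10000 ≈ 0.901300

1 1 4959/5000
2 2 1979/2000
3 3 1229/1250
4 4 9697/10000
5 5 1199/1250
6 6 1863/2000
7 7 9291/10000
8 8 9013/10000
DF(5y) is solved at step 5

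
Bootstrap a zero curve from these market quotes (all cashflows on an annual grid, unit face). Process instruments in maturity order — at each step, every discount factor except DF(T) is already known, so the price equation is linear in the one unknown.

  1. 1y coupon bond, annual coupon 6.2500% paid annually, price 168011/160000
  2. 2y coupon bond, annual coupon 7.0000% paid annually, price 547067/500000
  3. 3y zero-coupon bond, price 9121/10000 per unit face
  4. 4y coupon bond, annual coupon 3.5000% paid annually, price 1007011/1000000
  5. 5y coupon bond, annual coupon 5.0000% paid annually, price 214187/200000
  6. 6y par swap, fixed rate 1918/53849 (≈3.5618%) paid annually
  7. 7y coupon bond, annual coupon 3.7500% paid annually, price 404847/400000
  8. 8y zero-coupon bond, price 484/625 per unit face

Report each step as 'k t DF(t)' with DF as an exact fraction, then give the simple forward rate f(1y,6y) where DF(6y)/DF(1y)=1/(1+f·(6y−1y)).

step 1 [1y] bond c/1=1/16: DF=(168011/160000 − 1/16·(0))/(1+1/16) = 9883/10000 ≈ 0.988300
step 2 [2y] bond c/1=7/100: DF=(547067/500000 − 7/100·(0.988300))/(1+7/100) = 9579/10000 ≈ 0.957900
step 3 [3y] zero: DF = P = 9121/10000 ≈ 0.912100
step 4 [4y] bond c/1=7/200: DF=(1007011/1000000 − 7/200·(0.988300+0.957900+0.912100))/(1+7/200) = 8763/10000 ≈ 0.876300
step 5 [5y] bond c/1=1/20: DF=(214187/200000 − 1/20·(0.988300+0.957900+0.912100+0.876300))/(1+1/20) = 8421/10000 ≈ 0.842100
step 6 [6y] swap r/1=1918/53849: DF=(1 − 1918/53849·(0.988300+0.957900+0.912100+0.876300+0.842100))/(1+1918/53849) = 4041/5000 ≈ 0.808200
step 7 [7y] bond c/1=3/80: DF=(404847/400000 − 3/80·(0.988300+0.957900+0.912100+0.876300+0.842100+0.808200))/(1+3/80) = 7809/10000 ≈ 0.780900
step 8 [8y] zero: DF = P = 484/625 ≈ 0.774400

1 1 9883/10000
2 2 9579/10000
3 3 9121/10000
4 4 8763/10000
5 5 8421/10000
6 6 4041/5000
7 7 7809/10000
8 8 484/625
f(1y,6y) = ((9883/10000)/(4041/5000) − 1)/(5) = 1801/40410 ≈ 4.4568%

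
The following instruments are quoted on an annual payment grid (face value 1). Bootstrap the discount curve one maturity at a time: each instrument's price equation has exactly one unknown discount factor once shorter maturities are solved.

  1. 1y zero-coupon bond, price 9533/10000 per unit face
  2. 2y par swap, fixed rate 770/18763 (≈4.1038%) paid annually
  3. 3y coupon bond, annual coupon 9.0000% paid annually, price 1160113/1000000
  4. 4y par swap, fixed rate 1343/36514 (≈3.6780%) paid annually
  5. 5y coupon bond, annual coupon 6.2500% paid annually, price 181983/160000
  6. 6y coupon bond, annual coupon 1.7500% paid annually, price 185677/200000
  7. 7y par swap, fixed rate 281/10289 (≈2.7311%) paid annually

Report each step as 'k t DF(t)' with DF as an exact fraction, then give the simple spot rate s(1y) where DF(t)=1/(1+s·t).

step 1 [1y] zero: DF = P = 9533/10000 ≈ 0.953300
step 2 [2y] swap r/1=770/18763: DF=(1 − 770/18763·(0.953300))/(1+770/18763) = 923/1000 ≈ 0.923000
step 3 [3y] bond c/1=9/100: DF=(1160113/1000000 − 9/100·(0.953300+0.923000))/(1+9/100) = 4547/5000 ≈ 0.909400
step 4 [4y] swap r/1=1343/36514: DF=(1 − 1343/36514·(0.953300+0.923000+0.909400))/(1+1343/36514) = 8657/10000 ≈ 0.865700
step 5 [5y] bond c/1=1/16: DF=(181983/160000 − 1/16·(0.953300+0.923000+0.909400+0.865700))/(1+1/16) = 8557/10000 ≈ 0.855700
step 6 [6y] bond c/1=7/400: DF=(185677/200000 − 7/400·(0.953300+0.923000+0.909400+0.865700+0.855700))/(1+7/400) = 8349/10000 ≈ 0.834900
step 7 [7y] swap r/1=281/10289: DF=(1 − 281/10289·(0.953300+0.923000+0.909400+0.865700+0.855700+0.834900))/(1+281/10289) = 4157/5000 ≈ 0.831400

1 1 9533/10000
2 2 923/1000
3 3 4547/5000
4 4 8657/10000
5 5 8557/10000
6 6 8349/10000
7 7 4157/5000
s(1y) = (1/(9533/10000) − 1)/(1) = 467/9533 ≈ 4.8988%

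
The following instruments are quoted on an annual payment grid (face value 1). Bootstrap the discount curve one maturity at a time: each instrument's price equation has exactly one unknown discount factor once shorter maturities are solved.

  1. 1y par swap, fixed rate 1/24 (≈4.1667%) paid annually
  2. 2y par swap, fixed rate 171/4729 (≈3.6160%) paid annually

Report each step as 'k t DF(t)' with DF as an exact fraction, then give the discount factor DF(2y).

1 1 24/25
2 2 2329/2500
DF(2y) = 2329/2500 ≈ 0.931600

step 1 [1y] swap r/1=1/24: DF=(1 − 1/24·(0))/(1+1/24) = 24/25 ≈ 0.960000
step 2 [2y] swap r/1=171/4729: DF=(1 − 171/4729·(0.960000))/(1+171/4729) = 2329/2500 ≈ 0.931600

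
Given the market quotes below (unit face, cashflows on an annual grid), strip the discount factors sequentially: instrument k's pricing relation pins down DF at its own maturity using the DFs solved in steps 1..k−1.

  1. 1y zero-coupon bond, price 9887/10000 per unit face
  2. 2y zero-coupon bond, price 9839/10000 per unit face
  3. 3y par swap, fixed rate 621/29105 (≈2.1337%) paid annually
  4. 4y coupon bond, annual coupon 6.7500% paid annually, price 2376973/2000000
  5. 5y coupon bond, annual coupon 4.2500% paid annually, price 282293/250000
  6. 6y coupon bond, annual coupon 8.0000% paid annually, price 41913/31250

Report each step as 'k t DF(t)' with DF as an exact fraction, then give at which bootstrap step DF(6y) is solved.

1 1 9887/10000
2 2 9839/10000
3 3 9379/10000
4 4 9293/10000
5 5 4633/5000
6 6 1111/1250
DF(6y) is solved at step 6

step 1 [1y] zero: DF = P = 9887/10000 ≈ 0.988700
step 2 [2y] zero: DF = P = 9839/10000 ≈ 0.983900
step 3 [3y] swap r/1=621/29105: DF=(1 − 621/29105·(0.988700+0.983900))/(1+621/29105) = 9379/10000 ≈ 0.937900
step 4 [4y] bond c/1=27/400: DF=(2376973/2000000 − 27/400·(0.988700+0.983900+0.937900))/(1+27/400) = 9293/10000 ≈ 0.929300
step 5 [5y] bond c/1=17/400: DF=(282293/250000 − 17/400·(0.988700+0.983900+0.937900+0.929300))/(1+17/400) = 4633/5000 ≈ 0.926600
step 6 [6y] bond c/1=2/25: DF=(41913/31250 − 2/25·(0.988700+0.983900+0.937900+0.929300+0.926600))/(1+2/25) = 1111/1250 ≈ 0.888800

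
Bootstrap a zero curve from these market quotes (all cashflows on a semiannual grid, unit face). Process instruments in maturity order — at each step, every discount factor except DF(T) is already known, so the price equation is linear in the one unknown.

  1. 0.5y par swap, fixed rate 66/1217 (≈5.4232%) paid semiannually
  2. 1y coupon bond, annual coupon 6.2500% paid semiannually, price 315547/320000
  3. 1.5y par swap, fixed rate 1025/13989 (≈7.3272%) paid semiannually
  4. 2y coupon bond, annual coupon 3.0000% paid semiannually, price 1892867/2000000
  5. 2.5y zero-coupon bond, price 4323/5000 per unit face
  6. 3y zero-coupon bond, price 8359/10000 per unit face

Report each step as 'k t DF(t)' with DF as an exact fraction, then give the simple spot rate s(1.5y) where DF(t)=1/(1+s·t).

step 1 [0.5y] swap r/2=33/1217: DF=(1 − 33/1217·(0))/(1+33/1217) = 1217/1250 ≈ 0.973600
step 2 [1y] bond c/2=1/32: DF=(315547/320000 − 1/32·(0.973600))/(1+1/32) = 9267/10000 ≈ 0.926700
step 3 [1.5y] swap r/2=1025/27978: DF=(1 − 1025/27978·(0.973600+0.926700))/(1+1025/27978) = 359/400 ≈ 0.897500
step 4 [2y] bond c/2=3/200: DF=(1892867/2000000 − 3/200·(0.973600+0.926700+0.897500))/(1+3/200) = 8911/10000 ≈ 0.891100
step 5 [2.5y] zero: DF = P = 4323/5000 ≈ 0.864600
step 6 [3y] zero: DF = P = 8359/10000 ≈ 0.835900

1 1/2 1217/1250
2 1 9267/10000
3 3/2 359/400
4 2 8911/10000
5 5/2 4323/5000
6 3 8359/10000
s(1.5y) = (1/(359/400) − 1)/(3/2) = 82/1077 ≈ 7.6137%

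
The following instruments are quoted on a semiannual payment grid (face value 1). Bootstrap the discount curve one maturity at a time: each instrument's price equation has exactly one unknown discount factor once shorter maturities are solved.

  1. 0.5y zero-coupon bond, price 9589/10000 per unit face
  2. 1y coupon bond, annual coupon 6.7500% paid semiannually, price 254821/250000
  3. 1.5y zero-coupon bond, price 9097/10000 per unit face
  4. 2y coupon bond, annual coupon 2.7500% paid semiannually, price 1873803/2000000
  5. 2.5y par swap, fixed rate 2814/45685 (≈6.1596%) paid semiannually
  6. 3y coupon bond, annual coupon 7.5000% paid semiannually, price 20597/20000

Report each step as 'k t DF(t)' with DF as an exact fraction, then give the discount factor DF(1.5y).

1 1/2 9589/10000
2 1 9547/10000
3 3/2 9097/10000
4 2 8859/10000
5 5/2 8593/10000
6 3 331/400
DF(1.5y) = 9097/10000 ≈ 0.909700

step 1 [0.5y] zero: DF = P = 9589/10000 ≈ 0.958900
step 2 [1y] bond c/2=27/800: DF=(254821/250000 − 27/800·(0.958900))/(1+27/800) = 9547/10000 ≈ 0.954700
step 3 [1.5y] zero: DF = P = 9097/10000 ≈ 0.909700
step 4 [2y] bond c/2=11/800: DF=(1873803/2000000 − 11/800·(0.958900+0.954700+0.909700))/(1+11/800) = 8859/10000 ≈ 0.885900
step 5 [2.5y] swap r/2=1407/45685: DF=(1 − 1407/45685·(0.958900+0.954700+0.909700+0.885900))/(1+1407/45685) = 8593/10000 ≈ 0.859300
step 6 [3y] bond c/2=3/80: DF=(20597/20000 − 3/80·(0.958900+0.954700+0.909700+0.885900+0.859300))/(1+3/80) = 331/400 ≈ 0.827500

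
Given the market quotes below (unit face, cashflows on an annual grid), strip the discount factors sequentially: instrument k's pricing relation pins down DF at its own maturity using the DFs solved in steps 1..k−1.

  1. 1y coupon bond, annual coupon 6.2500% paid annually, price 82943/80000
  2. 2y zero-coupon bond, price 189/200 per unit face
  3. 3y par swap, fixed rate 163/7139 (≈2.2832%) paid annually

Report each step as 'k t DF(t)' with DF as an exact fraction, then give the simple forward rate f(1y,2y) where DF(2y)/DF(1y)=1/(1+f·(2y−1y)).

step 1 [1y] bond c/1=1/16: DF=(82943/80000 − 1/16·(0))/(1+1/16) = 4879/5000 ≈ 0.975800
step 2 [2y] zero: DF = P = 189/200 ≈ 0.945000
step 3 [3y] swap r/1=163/7139: DF=(1 − 163/7139·(0.975800+0.945000))/(1+163/7139) = 2337/2500 ≈ 0.934800

1 1 4879/5000
2 2 189/200
3 3 2337/2500
f(1y,2y) = ((4879/5000)/(189/200) − 1)/(1) = 22/675 ≈ 3.2593%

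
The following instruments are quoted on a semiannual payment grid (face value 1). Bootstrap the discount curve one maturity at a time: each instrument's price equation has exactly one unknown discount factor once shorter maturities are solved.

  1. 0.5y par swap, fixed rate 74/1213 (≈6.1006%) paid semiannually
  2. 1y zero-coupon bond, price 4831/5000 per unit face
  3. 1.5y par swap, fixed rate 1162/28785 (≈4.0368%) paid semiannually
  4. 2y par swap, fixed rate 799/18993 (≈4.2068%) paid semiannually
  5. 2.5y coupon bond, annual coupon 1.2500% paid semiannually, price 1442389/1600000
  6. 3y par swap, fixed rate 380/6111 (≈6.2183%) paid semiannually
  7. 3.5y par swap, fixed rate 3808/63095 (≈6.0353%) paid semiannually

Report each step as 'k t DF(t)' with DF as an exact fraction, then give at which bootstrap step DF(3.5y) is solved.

step 1 [0.5y] swap r/2=37/1213: DF=(1 − 37/1213·(0))/(1+37/1213) = 1213/1250 ≈ 0.970400
step 2 [1y] zero: DF = P = 4831/5000 ≈ 0.966200
step 3 [1.5y] swap r/2=581/28785: DF=(1 − 581/28785·(0.970400+0.966200))/(1+581/28785) = 9419/10000 ≈ 0.941900
step 4 [2y] swap r/2=799/37986: DF=(1 − 799/37986·(0.970400+0.966200+0.941900))/(1+799/37986) = 9201/10000 ≈ 0.920100
step 5 [2.5y] bond c/2=1/160: DF=(1442389/1600000 − 1/160·(0.970400+0.966200+0.941900+0.920100))/(1+1/160) = 8723/10000 ≈ 0.872300
step 6 [3y] swap r/2=190/6111: DF=(1 − 190/6111·(0.970400+0.966200+0.941900+0.920100+0.872300))/(1+190/6111) = 829/1000 ≈ 0.829000
step 7 [3.5y] swap r/2=1904/63095: DF=(1 − 1904/63095·(0.970400+0.966200+0.941900+0.920100+0.872300+0.829000))/(1+1904/63095) = 506/625 ≈ 0.809600

1 1/2 1213/1250
2 1 4831/5000
3 3/2 9419/10000
4 2 9201/10000
5 5/2 8723/10000
6 3 829/1000
7 7/2 506/625
DF(3.5y) is solved at step 7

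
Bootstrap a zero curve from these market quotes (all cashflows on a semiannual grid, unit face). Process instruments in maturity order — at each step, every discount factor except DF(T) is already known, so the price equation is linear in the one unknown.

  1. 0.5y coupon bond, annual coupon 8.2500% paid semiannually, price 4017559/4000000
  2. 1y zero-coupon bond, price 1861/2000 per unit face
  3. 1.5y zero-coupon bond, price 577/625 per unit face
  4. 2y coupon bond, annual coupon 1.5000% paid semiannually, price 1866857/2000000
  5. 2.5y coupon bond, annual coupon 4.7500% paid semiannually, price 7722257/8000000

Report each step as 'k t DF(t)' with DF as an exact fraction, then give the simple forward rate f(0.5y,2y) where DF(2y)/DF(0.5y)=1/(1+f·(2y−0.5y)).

1 1/2 4823/5000
2 1 1861/2000
3 3/2 577/625
4 2 1811/2000
5 5/2 1713/2000
f(0.5y,2y) = ((4823/5000)/(1811/2000) − 1)/(3/2) = 394/9055 ≈ 4.3512%

step 1 [0.5y] bond c/2=33/800: DF=(4017559/4000000 − 33/800·(0))/(1+33/800) = 4823/5000 ≈ 0.964600
step 2 [1y] zero: DF = P = 1861/2000 ≈ 0.930500
step 3 [1.5y] zero: DF = P = 577/625 ≈ 0.923200
step 4 [2y] bond c/2=3/400: DF=(1866857/2000000 − 3/400·(0.964600+0.930500+0.923200))/(1+3/400) = 1811/2000 ≈ 0.905500
step 5 [2.5y] bond c/2=19/800: DF=(7722257/8000000 − 19/800·(0.964600+0.930500+0.923200+0.905500))/(1+19/800) = 1713/2000 ≈ 0.856500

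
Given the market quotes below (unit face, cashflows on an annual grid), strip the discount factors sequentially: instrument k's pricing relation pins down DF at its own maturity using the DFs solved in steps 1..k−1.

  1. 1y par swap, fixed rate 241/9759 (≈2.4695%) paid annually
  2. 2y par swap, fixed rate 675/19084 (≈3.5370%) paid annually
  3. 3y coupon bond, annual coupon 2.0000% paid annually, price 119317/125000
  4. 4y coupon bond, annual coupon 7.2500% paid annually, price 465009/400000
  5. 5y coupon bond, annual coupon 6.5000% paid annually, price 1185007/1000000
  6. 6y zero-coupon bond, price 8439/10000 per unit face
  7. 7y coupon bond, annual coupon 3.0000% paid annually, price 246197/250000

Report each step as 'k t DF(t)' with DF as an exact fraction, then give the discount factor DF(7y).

step 1 [1y] swap r/1=241/9759: DF=(1 − 241/9759·(0))/(1+241/9759) = 9759/10000 ≈ 0.975900
step 2 [2y] swap r/1=675/19084: DF=(1 − 675/19084·(0.975900))/(1+675/19084) = 373/400 ≈ 0.932500
step 3 [3y] bond c/1=1/50: DF=(119317/125000 − 1/50·(0.975900+0.932500))/(1+1/50) = 1123/1250 ≈ 0.898400
step 4 [4y] bond c/1=29/400: DF=(465009/400000 − 29/400·(0.975900+0.932500+0.898400))/(1+29/400) = 4471/5000 ≈ 0.894200
step 5 [5y] bond c/1=13/200: DF=(1185007/1000000 − 13/200·(0.975900+0.932500+0.898400+0.894200))/(1+13/200) = 2217/2500 ≈ 0.886800
step 6 [6y] zero: DF = P = 8439/10000 ≈ 0.843900
step 7 [7y] bond c/1=3/100: DF=(246197/250000 − 3/100·(0.975900+0.932500+0.898400+0.894200+0.886800+0.843900))/(1+3/100) = 7979/10000 ≈ 0.797900

1 1 9759/10000
2 2 373/400
3 3 1123/1250
4 4 4471/5000
5 5 2217/2500
6 6 8439/10000
7 7 7979/10000
DF(7y) = 7979/10000 ≈ 0.797900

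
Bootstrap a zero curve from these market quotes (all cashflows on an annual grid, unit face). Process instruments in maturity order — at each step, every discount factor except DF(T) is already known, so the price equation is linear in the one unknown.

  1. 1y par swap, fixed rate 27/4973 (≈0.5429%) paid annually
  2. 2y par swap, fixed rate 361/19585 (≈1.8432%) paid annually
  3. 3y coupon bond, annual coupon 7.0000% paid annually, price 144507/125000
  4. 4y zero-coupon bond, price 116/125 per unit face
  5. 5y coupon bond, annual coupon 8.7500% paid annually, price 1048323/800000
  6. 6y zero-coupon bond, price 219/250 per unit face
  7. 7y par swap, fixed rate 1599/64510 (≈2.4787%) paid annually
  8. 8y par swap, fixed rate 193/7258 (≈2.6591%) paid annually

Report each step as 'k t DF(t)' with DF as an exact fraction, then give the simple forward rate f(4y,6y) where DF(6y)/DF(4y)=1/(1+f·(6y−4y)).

step 1 [1y] swap r/1=27/4973: DF=(1 − 27/4973·(0))/(1+27/4973) = 4973/5000 ≈ 0.994600
step 2 [2y] swap r/1=361/19585: DF=(1 − 361/19585·(0.994600))/(1+361/19585) = 9639/10000 ≈ 0.963900
step 3 [3y] bond c/1=7/100: DF=(144507/125000 − 7/100·(0.994600+0.963900))/(1+7/100) = 9523/10000 ≈ 0.952300
step 4 [4y] zero: DF = P = 116/125 ≈ 0.928000
step 5 [5y] bond c/1=7/80: DF=(1048323/800000 − 7/80·(0.994600+0.963900+0.952300+0.928000))/(1+7/80) = 8961/10000 ≈ 0.896100
step 6 [6y] zero: DF = P = 219/250 ≈ 0.876000
step 7 [7y] swap r/1=1599/64510: DF=(1 − 1599/64510·(0.994600+0.963900+0.952300+0.928000+0.896100+0.876000))/(1+1599/64510) = 8401/10000 ≈ 0.840100
step 8 [8y] swap r/1=193/7258: DF=(1 − 193/7258·(0.994600+0.963900+0.952300+0.928000+0.896100+0.876000+0.840100))/(1+193/7258) = 807/1000 ≈ 0.807000

1 1 4973/5000
2 2 9639/10000
3 3 9523/10000
4 4 116/125
5 5 8961/10000
6 6 219/250
7 7 8401/10000
8 8 807/1000
f(4y,6y) = ((116/125)/(219/250) − 1)/(2) = 13/438 ≈ 2.9680%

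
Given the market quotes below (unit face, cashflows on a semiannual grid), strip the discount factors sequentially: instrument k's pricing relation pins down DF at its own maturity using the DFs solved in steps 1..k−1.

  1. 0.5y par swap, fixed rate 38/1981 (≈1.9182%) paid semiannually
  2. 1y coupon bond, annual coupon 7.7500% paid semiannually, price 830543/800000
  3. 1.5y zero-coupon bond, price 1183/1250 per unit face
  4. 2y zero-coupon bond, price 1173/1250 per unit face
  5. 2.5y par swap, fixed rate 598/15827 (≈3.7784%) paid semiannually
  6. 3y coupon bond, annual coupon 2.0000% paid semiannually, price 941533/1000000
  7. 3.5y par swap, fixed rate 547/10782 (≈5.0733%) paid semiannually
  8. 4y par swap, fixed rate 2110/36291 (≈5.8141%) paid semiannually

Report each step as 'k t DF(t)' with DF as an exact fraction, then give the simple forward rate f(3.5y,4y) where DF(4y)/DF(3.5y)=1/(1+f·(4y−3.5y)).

1 1/2 1981/2000
2 1 77/80
3 3/2 1183/1250
4 2 1173/1250
5 5/2 9103/10000
6 3 2213/2500
7 7/2 8359/10000
8 4 789/1000
f(3.5y,4y) = ((8359/10000)/(789/1000) − 1)/(1/2) = 469/3945 ≈ 11.8885%

step 1 [0.5y] swap r/2=19/1981: DF=(1 − 19/1981·(0))/(1+19/1981) = 1981/2000 ≈ 0.990500
step 2 [1y] bond c/2=31/800: DF=(830543/800000 − 31/800·(0.990500))/(1+31/800) = 77/80 ≈ 0.962500
step 3 [1.5y] zero: DF = P = 1183/1250 ≈ 0.946400
step 4 [2y] zero: DF = P = 1173/1250 ≈ 0.938400
step 5 [2.5y] swap r/2=299/15827: DF=(1 − 299/15827·(0.990500+0.962500+0.946400+0.938400))/(1+299/15827) = 9103/10000 ≈ 0.910300
step 6 [3y] bond c/2=1/100: DF=(941533/1000000 − 1/100·(0.990500+0.962500+0.946400+0.938400+0.910300))/(1+1/100) = 2213/2500 ≈ 0.885200
step 7 [3.5y] swap r/2=547/21564: DF=(1 − 547/21564·(0.990500+0.962500+0.946400+0.938400+0.910300+0.885200))/(1+547/21564) = 8359/10000 ≈ 0.835900
step 8 [4y] swap r/2=1055/36291: DF=(1 − 1055/36291·(0.990500+0.962500+0.946400+0.938400+0.910300+0.885200+0.835900))/(1+1055/36291) = 789/1000 ≈ 0.789000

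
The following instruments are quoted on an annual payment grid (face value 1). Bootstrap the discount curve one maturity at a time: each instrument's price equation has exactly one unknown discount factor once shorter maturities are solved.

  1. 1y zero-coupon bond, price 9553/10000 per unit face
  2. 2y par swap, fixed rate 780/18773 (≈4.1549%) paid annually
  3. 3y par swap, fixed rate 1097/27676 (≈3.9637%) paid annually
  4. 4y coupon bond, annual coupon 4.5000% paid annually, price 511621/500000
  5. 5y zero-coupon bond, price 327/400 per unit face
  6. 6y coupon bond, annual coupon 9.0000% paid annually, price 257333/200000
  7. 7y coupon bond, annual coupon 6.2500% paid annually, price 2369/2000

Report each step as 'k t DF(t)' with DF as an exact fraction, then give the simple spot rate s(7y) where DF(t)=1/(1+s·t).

1 1 9553/10000
2 2 461/500
3 3 8903/10000
4 4 43/50
5 5 327/400
6 6 4067/5000
7 7 1611/2000
s(7y) = (1/(1611/2000) − 1)/(7) = 389/11277 ≈ 3.4495%

step 1 [1y] zero: DF = P = 9553/10000 ≈ 0.955300
step 2 [2y] swap r/1=780/18773: DF=(1 − 780/18773·(0.955300))/(1+780/18773) = 461/500 ≈ 0.922000
step 3 [3y] swap r/1=1097/27676: DF=(1 − 1097/27676·(0.955300+0.922000))/(1+1097/27676) = 8903/10000 ≈ 0.890300
step 4 [4y] bond c/1=9/200: DF=(511621/500000 − 9/200·(0.955300+0.922000+0.890300))/(1+9/200) = 43/50 ≈ 0.860000
step 5 [5y] zero: DF = P = 327/400 ≈ 0.817500
step 6 [6y] bond c/1=9/100: DF=(257333/200000 − 9/100·(0.955300+0.922000+0.890300+0.860000+0.817500))/(1+9/100) = 4067/5000 ≈ 0.813400
step 7 [7y] bond c/1=1/16: DF=(2369/2000 − 1/16·(0.955300+0.922000+0.890300+0.860000+0.817500+0.813400))/(1+1/16) = 1611/2000 ≈ 0.805500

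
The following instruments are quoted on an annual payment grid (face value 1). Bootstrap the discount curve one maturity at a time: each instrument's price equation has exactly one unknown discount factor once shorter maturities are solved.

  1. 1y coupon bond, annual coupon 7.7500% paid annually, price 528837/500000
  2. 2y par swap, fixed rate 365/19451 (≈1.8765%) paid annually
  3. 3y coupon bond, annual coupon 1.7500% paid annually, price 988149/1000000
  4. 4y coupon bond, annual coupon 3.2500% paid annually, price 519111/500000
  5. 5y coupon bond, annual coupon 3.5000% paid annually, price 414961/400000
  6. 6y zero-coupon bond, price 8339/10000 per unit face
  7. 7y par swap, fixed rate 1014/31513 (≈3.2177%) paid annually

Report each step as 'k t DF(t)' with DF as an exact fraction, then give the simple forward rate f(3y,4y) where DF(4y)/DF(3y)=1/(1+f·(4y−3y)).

step 1 [1y] bond c/1=31/400: DF=(528837/500000 − 31/400·(0))/(1+31/400) = 1227/1250 ≈ 0.981600
step 2 [2y] swap r/1=365/19451: DF=(1 − 365/19451·(0.981600))/(1+365/19451) = 1927/2000 ≈ 0.963500
step 3 [3y] bond c/1=7/400: DF=(988149/1000000 − 7/400·(0.981600+0.963500))/(1+7/400) = 9377/10000 ≈ 0.937700
step 4 [4y] bond c/1=13/400: DF=(519111/500000 − 13/400·(0.981600+0.963500+0.937700))/(1+13/400) = 2287/2500 ≈ 0.914800
step 5 [5y] bond c/1=7/200: DF=(414961/400000 − 7/200·(0.981600+0.963500+0.937700+0.914800))/(1+7/200) = 8739/10000 ≈ 0.873900
step 6 [6y] zero: DF = P = 8339/10000 ≈ 0.833900
step 7 [7y] swap r/1=1014/31513: DF=(1 − 1014/31513·(0.981600+0.963500+0.937700+0.914800+0.873900+0.833900))/(1+1014/31513) = 1993/2500 ≈ 0.797200

1 1 1227/1250
2 2 1927/2000
3 3 9377/10000
4 4 2287/2500
5 5 8739/10000
6 6 8339/10000
7 7 1993/2500
f(3y,4y) = ((9377/10000)/(2287/2500) − 1)/(1) = 229/9148 ≈ 2.5033%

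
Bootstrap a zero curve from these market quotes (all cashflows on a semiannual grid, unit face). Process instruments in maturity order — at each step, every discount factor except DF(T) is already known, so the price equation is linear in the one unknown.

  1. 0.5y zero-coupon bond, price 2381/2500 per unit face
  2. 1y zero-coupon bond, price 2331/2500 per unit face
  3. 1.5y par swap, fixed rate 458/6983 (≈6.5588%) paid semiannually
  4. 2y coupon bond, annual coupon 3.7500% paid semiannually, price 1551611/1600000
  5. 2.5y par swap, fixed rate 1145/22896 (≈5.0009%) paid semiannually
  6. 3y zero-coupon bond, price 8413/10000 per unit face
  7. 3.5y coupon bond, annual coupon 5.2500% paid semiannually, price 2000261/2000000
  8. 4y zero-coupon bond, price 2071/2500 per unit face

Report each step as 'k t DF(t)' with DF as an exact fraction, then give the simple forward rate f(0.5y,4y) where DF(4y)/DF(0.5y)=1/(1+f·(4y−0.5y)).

1 1/2 2381/2500
2 1 2331/2500
3 3/2 2271/2500
4 2 1801/2000
5 5/2 1771/2000
6 3 8413/10000
7 7/2 8359/10000
8 4 2071/2500
f(0.5y,4y) = ((2381/2500)/(2071/2500) − 1)/(7/2) = 620/14497 ≈ 4.2767%

step 1 [0.5y] zero: DF = P = 2381/2500 ≈ 0.952400
step 2 [1y] zero: DF = P = 2331/2500 ≈ 0.932400
step 3 [1.5y] swap r/2=229/6983: DF=(1 − 229/6983·(0.952400+0.932400))/(1+229/6983) = 2271/2500 ≈ 0.908400
step 4 [2y] bond c/2=3/160: DF=(1551611/1600000 − 3/160·(0.952400+0.932400+0.908400))/(1+3/160) = 1801/2000 ≈ 0.900500
step 5 [2.5y] swap r/2=1145/45792: DF=(1 − 1145/45792·(0.952400+0.932400+0.908400+0.900500))/(1+1145/45792) = 1771/2000 ≈ 0.885500
step 6 [3y] zero: DF = P = 8413/10000 ≈ 0.841300
step 7 [3.5y] bond c/2=21/800: DF=(2000261/2000000 − 21/800·(0.952400+0.932400+0.908400+0.900500+0.885500+0.841300))/(1+21/800) = 8359/10000 ≈ 0.835900
step 8 [4y] zero: DF = P = 2071/2500 ≈ 0.828400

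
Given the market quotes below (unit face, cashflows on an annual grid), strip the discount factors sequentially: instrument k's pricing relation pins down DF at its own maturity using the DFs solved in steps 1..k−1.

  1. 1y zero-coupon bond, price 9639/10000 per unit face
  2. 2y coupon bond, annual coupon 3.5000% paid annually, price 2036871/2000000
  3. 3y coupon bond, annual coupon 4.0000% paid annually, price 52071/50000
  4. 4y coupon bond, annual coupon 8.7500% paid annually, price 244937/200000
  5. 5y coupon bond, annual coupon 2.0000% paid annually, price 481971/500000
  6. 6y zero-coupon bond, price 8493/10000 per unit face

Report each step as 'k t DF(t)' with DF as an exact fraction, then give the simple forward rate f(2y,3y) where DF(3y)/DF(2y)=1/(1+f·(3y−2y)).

1 1 9639/10000
2 2 4757/5000
3 3 9277/10000
4 4 4487/5000
5 5 8717/10000
6 6 8493/10000
f(2y,3y) = ((4757/5000)/(9277/10000) − 1)/(1) = 237/9277 ≈ 2.5547%

step 1 [1y] zero: DF = P = 9639/10000 ≈ 0.963900
step 2 [2y] bond c/1=7/200: DF=(2036871/2000000 − 7/200·(0.963900))/(1+7/200) = 4757/5000 ≈ 0.951400
step 3 [3y] bond c/1=1/25: DF=(52071/50000 − 1/25·(0.963900+0.951400))/(1+1/25) = 9277/10000 ≈ 0.927700
step 4 [4y] bond c/1=7/80: DF=(244937/200000 − 7/80·(0.963900+0.951400+0.927700))/(1+7/80) = 4487/5000 ≈ 0.897400
step 5 [5y] bond c/1=1/50: DF=(481971/500000 − 1/50·(0.963900+0.951400+0.927700+0.897400))/(1+1/50) = 8717/10000 ≈ 0.871700
step 6 [6y] zero: DF = P = 8493/10000 ≈ 0.849300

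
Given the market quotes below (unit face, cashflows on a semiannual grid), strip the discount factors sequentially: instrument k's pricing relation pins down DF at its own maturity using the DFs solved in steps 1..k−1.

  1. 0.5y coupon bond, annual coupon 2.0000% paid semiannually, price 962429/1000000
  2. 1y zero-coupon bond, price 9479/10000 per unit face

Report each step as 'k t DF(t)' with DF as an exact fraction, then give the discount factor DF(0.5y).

step 1 [0.5y] bond c/2=1/100: DF=(962429/1000000 − 1/100·(0))/(1+1/100) = 9529/10000 ≈ 0.952900
step 2 [1y] zero: DF = P = 9479/10000 ≈ 0.947900

1 1/2 9529/10000
2 1 9479/10000
DF(0.5y) = 9529/10000 ≈ 0.952900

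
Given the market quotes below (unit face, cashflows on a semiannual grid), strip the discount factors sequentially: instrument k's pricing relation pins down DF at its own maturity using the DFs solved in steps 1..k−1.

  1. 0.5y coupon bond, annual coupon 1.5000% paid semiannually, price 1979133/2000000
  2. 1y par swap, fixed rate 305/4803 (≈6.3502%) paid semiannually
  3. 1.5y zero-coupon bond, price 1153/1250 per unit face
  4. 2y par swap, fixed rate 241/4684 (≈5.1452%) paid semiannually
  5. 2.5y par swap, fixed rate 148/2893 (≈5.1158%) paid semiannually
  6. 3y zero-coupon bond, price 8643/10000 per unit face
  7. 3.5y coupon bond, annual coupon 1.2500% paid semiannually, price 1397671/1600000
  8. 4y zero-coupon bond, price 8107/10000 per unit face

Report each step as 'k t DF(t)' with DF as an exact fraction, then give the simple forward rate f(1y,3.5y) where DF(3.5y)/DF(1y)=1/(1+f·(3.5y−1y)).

1 1/2 4911/5000
2 1 939/1000
3 3/2 1153/1250
4 2 2259/2500
5 5/2 551/625
6 3 8643/10000
7 7/2 417/500
8 4 8107/10000
f(1y,3.5y) = ((939/1000)/(417/500) − 1)/(5/2) = 7/139 ≈ 5.0360%

step 1 [0.5y] bond c/2=3/400: DF=(1979133/2000000 − 3/400·(0))/(1+3/400) = 4911/5000 ≈ 0.982200
step 2 [1y] swap r/2=305/9606: DF=(1 − 305/9606·(0.982200))/(1+305/9606) = 939/1000 ≈ 0.939000
step 3 [1.5y] zero: DF = P = 1153/1250 ≈ 0.922400
step 4 [2y] swap r/2=241/9368: DF=(1 − 241/9368·(0.982200+0.939000+0.922400))/(1+241/9368) = 2259/2500 ≈ 0.903600
step 5 [2.5y] swap r/2=74/2893: DF=(1 − 74/2893·(0.982200+0.939000+0.922400+0.903600))/(1+74/2893) = 551/625 ≈ 0.881600
step 6 [3y] zero: DF = P = 8643/10000 ≈ 0.864300
step 7 [3.5y] bond c/2=1/160: DF=(1397671/1600000 − 1/160·(0.982200+0.939000+0.922400+0.903600+0.881600+0.864300))/(1+1/160) = 417/500 ≈ 0.834000
step 8 [4y] zero: DF = P = 8107/10000 ≈ 0.810700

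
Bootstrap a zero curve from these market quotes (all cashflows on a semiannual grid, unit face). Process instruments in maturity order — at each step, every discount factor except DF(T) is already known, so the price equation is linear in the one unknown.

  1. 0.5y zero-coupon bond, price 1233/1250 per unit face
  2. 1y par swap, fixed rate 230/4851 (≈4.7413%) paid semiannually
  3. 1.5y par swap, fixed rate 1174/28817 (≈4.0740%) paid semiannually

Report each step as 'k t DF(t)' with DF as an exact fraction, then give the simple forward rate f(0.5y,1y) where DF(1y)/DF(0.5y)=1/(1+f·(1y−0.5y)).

step 1 [0.5y] zero: DF = P = 1233/1250 ≈ 0.986400
step 2 [1y] swap r/2=115/4851: DF=(1 − 115/4851·(0.986400))/(1+115/4851) = 477/500 ≈ 0.954000
step 3 [1.5y] swap r/2=587/28817: DF=(1 − 587/28817·(0.986400+0.954000))/(1+587/28817) = 9413/10000 ≈ 0.941300

1 1/2 1233/1250
2 1 477/500
3 3/2 9413/10000
f(0.5y,1y) = ((1233/1250)/(477/500) − 1)/(1/2) = 18/265 ≈ 6.7925%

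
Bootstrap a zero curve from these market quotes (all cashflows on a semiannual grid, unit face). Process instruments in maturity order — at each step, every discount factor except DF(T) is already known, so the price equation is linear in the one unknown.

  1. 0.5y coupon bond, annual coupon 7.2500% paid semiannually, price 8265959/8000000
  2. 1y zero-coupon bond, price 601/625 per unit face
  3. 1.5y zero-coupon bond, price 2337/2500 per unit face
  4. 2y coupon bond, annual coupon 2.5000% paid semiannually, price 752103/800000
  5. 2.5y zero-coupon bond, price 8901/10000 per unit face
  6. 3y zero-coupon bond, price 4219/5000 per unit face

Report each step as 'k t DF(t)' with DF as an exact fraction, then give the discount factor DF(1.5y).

step 1 [0.5y] bond c/2=29/800: DF=(8265959/8000000 − 29/800·(0))/(1+29/800) = 9971/10000 ≈ 0.997100
step 2 [1y] zero: DF = P = 601/625 ≈ 0.961600
step 3 [1.5y] zero: DF = P = 2337/2500 ≈ 0.934800
step 4 [2y] bond c/2=1/80: DF=(752103/800000 − 1/80·(0.997100+0.961600+0.934800))/(1+1/80) = 558/625 ≈ 0.892800
step 5 [2.5y] zero: DF = P = 8901/10000 ≈ 0.890100
step 6 [3y] zero: DF = P = 4219/5000 ≈ 0.843800

1 1/2 9971/10000
2 1 601/625
3 3/2 2337/2500
4 2 558/625
5 5/2 8901/10000
6 3 4219/5000
DF(1.5y) = 2337/2500 ≈ 0.934800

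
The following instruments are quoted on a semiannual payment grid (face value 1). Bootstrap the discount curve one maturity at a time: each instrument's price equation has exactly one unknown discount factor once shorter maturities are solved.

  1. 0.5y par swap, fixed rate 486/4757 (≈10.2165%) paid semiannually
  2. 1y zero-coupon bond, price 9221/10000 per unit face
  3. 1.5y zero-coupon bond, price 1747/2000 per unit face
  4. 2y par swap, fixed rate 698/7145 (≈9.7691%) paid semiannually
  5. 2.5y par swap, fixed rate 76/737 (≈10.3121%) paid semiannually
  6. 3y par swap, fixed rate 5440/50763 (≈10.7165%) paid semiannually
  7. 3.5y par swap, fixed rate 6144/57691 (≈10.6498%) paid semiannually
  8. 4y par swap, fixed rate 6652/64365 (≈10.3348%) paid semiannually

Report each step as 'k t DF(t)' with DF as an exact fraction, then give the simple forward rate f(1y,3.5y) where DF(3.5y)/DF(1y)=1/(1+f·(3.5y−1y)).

1 1/2 4757/5000
2 1 9221/10000
3 3/2 1747/2000
4 2 1651/2000
5 5/2 3879/5000
6 3 91/125
7 7/2 433/625
8 4 3337/5000
f(1y,3.5y) = ((9221/10000)/(433/625) − 1)/(5/2) = 2293/17320 ≈ 13.2390%

step 1 [0.5y] swap r/2=243/4757: DF=(1 − 243/4757·(0))/(1+243/4757) = 4757/5000 ≈ 0.951400
step 2 [1y] zero: DF = P = 9221/10000 ≈ 0.922100
step 3 [1.5y] zero: DF = P = 1747/2000 ≈ 0.873500
step 4 [2y] swap r/2=349/7145: DF=(1 − 349/7145·(0.951400+0.922100+0.873500))/(1+349/7145) = 1651/2000 ≈ 0.825500
step 5 [2.5y] swap r/2=38/737: DF=(1 − 38/737·(0.951400+0.922100+0.873500+0.825500))/(1+38/737) = 3879/5000 ≈ 0.775800
step 6 [3y] swap r/2=2720/50763: DF=(1 − 2720/50763·(0.951400+0.922100+0.873500+0.825500+0.775800))/(1+2720/50763) = 91/125 ≈ 0.728000
step 7 [3.5y] swap r/2=3072/57691: DF=(1 − 3072/57691·(0.951400+0.922100+0.873500+0.825500+0.775800+0.728000))/(1+3072/57691) = 433/625 ≈ 0.692800
step 8 [4y] swap r/2=3326/64365: DF=(1 − 3326/64365·(0.951400+0.922100+0.873500+0.825500+0.775800+0.728000+0.692800))/(1+3326/64365) = 3337/5000 ≈ 0.667400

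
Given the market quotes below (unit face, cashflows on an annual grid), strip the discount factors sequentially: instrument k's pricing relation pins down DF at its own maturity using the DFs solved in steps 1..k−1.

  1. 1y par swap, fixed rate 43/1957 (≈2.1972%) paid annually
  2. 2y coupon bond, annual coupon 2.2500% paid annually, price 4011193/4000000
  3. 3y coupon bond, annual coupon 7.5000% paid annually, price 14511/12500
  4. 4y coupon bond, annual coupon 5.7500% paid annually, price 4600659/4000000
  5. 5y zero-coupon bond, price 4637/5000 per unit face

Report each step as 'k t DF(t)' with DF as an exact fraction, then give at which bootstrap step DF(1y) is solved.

step 1 [1y] swap r/1=43/1957: DF=(1 − 43/1957·(0))/(1+43/1957) = 1957/2000 ≈ 0.978500
step 2 [2y] bond c/1=9/400: DF=(4011193/4000000 − 9/400·(0.978500))/(1+9/400) = 1199/1250 ≈ 0.959200
step 3 [3y] bond c/1=3/40: DF=(14511/12500 − 3/40·(0.978500+0.959200))/(1+3/40) = 9447/10000 ≈ 0.944700
step 4 [4y] bond c/1=23/400: DF=(4600659/4000000 − 23/400·(0.978500+0.959200+0.944700))/(1+23/400) = 9309/10000 ≈ 0.930900
step 5 [5y] zero: DF = P = 4637/5000 ≈ 0.927400

1 1 1957/2000
2 2 1199/1250
3 3 9447/10000
4 4 9309/10000
5 5 4637/5000
DF(1y) is solved at step 1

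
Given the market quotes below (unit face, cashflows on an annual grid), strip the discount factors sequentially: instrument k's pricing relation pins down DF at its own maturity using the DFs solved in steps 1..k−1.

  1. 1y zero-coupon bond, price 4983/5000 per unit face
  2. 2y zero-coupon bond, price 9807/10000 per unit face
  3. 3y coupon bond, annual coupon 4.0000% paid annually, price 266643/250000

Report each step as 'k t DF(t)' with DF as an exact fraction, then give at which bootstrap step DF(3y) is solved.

step 1 [1y] zero: DF = P = 4983/5000 ≈ 0.996600
step 2 [2y] zero: DF = P = 9807/10000 ≈ 0.980700
step 3 [3y] bond c/1=1/25: DF=(266643/250000 − 1/25·(0.996600+0.980700))/(1+1/25) = 1899/2000 ≈ 0.949500

1 1 4983/5000
2 2 9807/10000
3 3 1899/2000
DF(3y) is solved at step 3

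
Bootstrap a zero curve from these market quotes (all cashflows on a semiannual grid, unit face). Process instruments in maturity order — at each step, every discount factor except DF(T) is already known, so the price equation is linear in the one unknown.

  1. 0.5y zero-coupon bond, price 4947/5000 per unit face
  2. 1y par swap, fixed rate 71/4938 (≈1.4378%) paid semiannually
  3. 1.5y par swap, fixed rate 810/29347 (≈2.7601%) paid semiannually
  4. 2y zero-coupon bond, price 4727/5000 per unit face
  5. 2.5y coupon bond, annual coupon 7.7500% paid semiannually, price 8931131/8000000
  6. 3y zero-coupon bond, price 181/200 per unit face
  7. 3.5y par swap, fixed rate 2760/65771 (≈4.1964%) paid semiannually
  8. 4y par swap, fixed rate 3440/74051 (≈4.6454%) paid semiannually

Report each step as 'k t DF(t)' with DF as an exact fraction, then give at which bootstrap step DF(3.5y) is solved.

step 1 [0.5y] zero: DF = P = 4947/5000 ≈ 0.989400
step 2 [1y] swap r/2=71/9876: DF=(1 − 71/9876·(0.989400))/(1+71/9876) = 4929/5000 ≈ 0.985800
step 3 [1.5y] swap r/2=405/29347: DF=(1 − 405/29347·(0.989400+0.985800))/(1+405/29347) = 1919/2000 ≈ 0.959500
step 4 [2y] zero: DF = P = 4727/5000 ≈ 0.945400
step 5 [2.5y] bond c/2=31/800: DF=(8931131/8000000 − 31/800·(0.989400+0.985800+0.959500+0.945400))/(1+31/800) = 93/100 ≈ 0.930000
step 6 [3y] zero: DF = P = 181/200 ≈ 0.905000
step 7 [3.5y] swap r/2=1380/65771: DF=(1 − 1380/65771·(0.989400+0.985800+0.959500+0.945400+0.930000+0.905000))/(1+1380/65771) = 431/500 ≈ 0.862000
step 8 [4y] swap r/2=1720/74051: DF=(1 − 1720/74051·(0.989400+0.985800+0.959500+0.945400+0.930000+0.905000+0.862000))/(1+1720/74051) = 207/250 ≈ 0.828000

1 1/2 4947/5000
2 1 4929/5000
3 3/2 1919/2000
4 2 4727/5000
5 5/2 93/100
6 3 181/200
7 7/2 431/500
8 4 207/250
DF(3.5y) is solved at step 7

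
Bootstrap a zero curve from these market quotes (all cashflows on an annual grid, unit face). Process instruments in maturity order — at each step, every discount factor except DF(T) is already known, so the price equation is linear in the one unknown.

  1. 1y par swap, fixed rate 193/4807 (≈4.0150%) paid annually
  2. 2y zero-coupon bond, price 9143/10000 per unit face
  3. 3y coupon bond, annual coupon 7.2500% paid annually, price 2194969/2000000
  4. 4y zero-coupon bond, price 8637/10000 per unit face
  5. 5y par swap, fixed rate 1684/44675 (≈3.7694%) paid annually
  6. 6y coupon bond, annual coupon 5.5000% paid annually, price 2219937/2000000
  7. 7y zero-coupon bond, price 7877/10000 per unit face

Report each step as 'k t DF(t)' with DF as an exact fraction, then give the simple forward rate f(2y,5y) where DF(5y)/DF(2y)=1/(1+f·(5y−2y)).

step 1 [1y] swap r/1=193/4807: DF=(1 − 193/4807·(0))/(1+193/4807) = 4807/5000 ≈ 0.961400
step 2 [2y] zero: DF = P = 9143/10000 ≈ 0.914300
step 3 [3y] bond c/1=29/400: DF=(2194969/2000000 − 29/400·(0.961400+0.914300))/(1+29/400) = 1793/2000 ≈ 0.896500
step 4 [4y] zero: DF = P = 8637/10000 ≈ 0.863700
step 5 [5y] swap r/1=1684/44675: DF=(1 − 1684/44675·(0.961400+0.914300+0.896500+0.863700))/(1+1684/44675) = 2079/2500 ≈ 0.831600
step 6 [6y] bond c/1=11/200: DF=(2219937/2000000 − 11/200·(0.961400+0.914300+0.896500+0.863700+0.831600))/(1+11/200) = 512/625 ≈ 0.819200
step 7 [7y] zero: DF = P = 7877/10000 ≈ 0.787700

1 1 4807/5000
2 2 9143/10000
3 3 1793/2000
4 4 8637/10000
5 5 2079/2500
6 6 512/625
7 7 7877/10000
f(2y,5y) = ((9143/10000)/(2079/2500) − 1)/(3) = 827/24948 ≈ 3.3149%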